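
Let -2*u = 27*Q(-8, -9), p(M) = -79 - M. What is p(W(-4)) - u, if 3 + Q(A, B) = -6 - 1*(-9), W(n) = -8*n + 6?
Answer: -117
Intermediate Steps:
W(n) = 6 - 8*n
Q(A, B) = 0 (Q(A, B) = -3 + (-6 - 1*(-9)) = -3 + (-6 + 9) = -3 + 3 = 0)
u = 0 (u = -27*0/2 = -1/2*0 = 0)
p(W(-4)) - u = (-79 - (6 - 8*(-4))) - 1*0 = (-79 - (6 + 32)) + 0 = (-79 - 1*38) + 0 = (-79 - 38) + 0 = -117 + 0 = -117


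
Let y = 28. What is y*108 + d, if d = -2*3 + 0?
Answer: 3018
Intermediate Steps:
d = -6 (d = -6 + 0 = -6)
y*108 + d = 28*108 - 6 = 3024 - 6 = 3018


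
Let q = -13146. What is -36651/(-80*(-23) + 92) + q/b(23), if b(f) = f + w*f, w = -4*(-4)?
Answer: -575777/10948 ≈ -52.592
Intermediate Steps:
w = 16
b(f) = 17*f (b(f) = f + 16*f = 17*f)
-36651/(-80*(-23) + 92) + q/b(23) = -36651/(-80*(-23) + 92) - 13146/(17*23) = -36651/(1840 + 92) - 13146/391 = -36651/1932 - 13146*1/391 = -36651*1/1932 - 13146/391 = -12217/644 - 13146/391 = -575777/10948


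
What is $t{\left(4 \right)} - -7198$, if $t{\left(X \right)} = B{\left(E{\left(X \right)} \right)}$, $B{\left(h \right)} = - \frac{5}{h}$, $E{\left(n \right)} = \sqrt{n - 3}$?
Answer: $7193$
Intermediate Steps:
$E{\left(n \right)} = \sqrt{-3 + n}$
$t{\left(X \right)} = - \frac{5}{\sqrt{-3 + X}}$
$t{\left(4 \right)} - -7198 = - \frac{5}{\sqrt{-3 + 4}} - -7198 = - 5 \frac{1}{\sqrt{1}} + 7198 = \left(-5\right) 1 + 7198 = -5 + 7198 = 7193$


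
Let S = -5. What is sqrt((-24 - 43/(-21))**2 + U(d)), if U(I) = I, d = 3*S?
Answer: sqrt(205906)/21 ≈ 21.608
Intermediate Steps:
d = -15 (d = 3*(-5) = -15)
sqrt((-24 - 43/(-21))**2 + U(d)) = sqrt((-24 - 43/(-21))**2 - 15) = sqrt((-24 - 43*(-1/21))**2 - 15) = sqrt((-24 + 43/21)**2 - 15) = sqrt((-461/21)**2 - 15) = sqrt(212521/441 - 15) = sqrt(205906/441) = sqrt(205906)/21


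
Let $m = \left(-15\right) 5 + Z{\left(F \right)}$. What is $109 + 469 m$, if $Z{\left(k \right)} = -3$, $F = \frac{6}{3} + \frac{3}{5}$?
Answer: $-36473$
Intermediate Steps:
$F = \frac{13}{5}$ ($F = 6 \cdot \frac{1}{3} + 3 \cdot \frac{1}{5} = 2 + \frac{3}{5} = \frac{13}{5} \approx 2.6$)
$m = -78$ ($m = \left(-15\right) 5 - 3 = -75 - 3 = -78$)
$109 + 469 m = 109 + 469 \left(-78\right) = 109 - 36582 = -36473$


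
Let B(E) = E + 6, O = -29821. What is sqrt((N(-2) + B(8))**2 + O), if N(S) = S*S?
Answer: I*sqrt(29497) ≈ 171.75*I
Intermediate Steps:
B(E) = 6 + E
N(S) = S**2
sqrt((N(-2) + B(8))**2 + O) = sqrt(((-2)**2 + (6 + 8))**2 - 29821) = sqrt((4 + 14)**2 - 29821) = sqrt(18**2 - 29821) = sqrt(324 - 29821) = sqrt(-29497) = I*sqrt(29497)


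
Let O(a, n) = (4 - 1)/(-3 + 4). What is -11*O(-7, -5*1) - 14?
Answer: -47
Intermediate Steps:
O(a, n) = 3 (O(a, n) = 3/1 = 3*1 = 3)
-11*O(-7, -5*1) - 14 = -11*3 - 14 = -33 - 14 = -47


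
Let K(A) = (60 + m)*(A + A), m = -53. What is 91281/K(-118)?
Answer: -91281/1652 ≈ -55.255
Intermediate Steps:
K(A) = 14*A (K(A) = (60 - 53)*(A + A) = 7*(2*A) = 14*A)
91281/K(-118) = 91281/((14*(-118))) = 91281/(-1652) = 91281*(-1/1652) = -91281/1652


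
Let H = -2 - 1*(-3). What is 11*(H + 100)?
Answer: 1111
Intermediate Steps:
H = 1 (H = -2 + 3 = 1)
11*(H + 100) = 11*(1 + 100) = 11*101 = 1111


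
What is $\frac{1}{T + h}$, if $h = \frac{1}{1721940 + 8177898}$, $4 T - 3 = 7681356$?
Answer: $\frac{19799676}{38022104859923} \approx 5.2074 \cdot 10^{-7}$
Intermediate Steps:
$T = \frac{7681359}{4}$ ($T = \frac{3}{4} + \frac{1}{4} \cdot 7681356 = \frac{3}{4} + 1920339 = \frac{7681359}{4} \approx 1.9203 \cdot 10^{6}$)
$h = \frac{1}{9899838} \approx 1.0101 \cdot 10^{-7}$
$\frac{1}{T + h} = \frac{1}{\frac{7681359}{4} + \frac{1}{9899838}} = \frac{1}{\frac{38022104859923}{19799676}} = \frac{19799676}{38022104859923}$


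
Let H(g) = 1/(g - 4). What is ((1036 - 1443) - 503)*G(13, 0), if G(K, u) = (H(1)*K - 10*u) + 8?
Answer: -10010/3 ≈ -3336.7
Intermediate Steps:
H(g) = 1/(-4 + g)
G(K, u) = 8 - 10*u - K/3 (G(K, u) = (K/(-4 + 1) - 10*u) + 8 = (K/(-3) - 10*u) + 8 = (-K/3 - 10*u) + 8 = (-10*u - K/3) + 8 = 8 - 10*u - K/3)
((1036 - 1443) - 503)*G(13, 0) = ((1036 - 1443) - 503)*(8 - 10*0 - 1/3*13) = (-407 - 503)*(8 + 0 - 13/3) = -910*11/3 = -10010/3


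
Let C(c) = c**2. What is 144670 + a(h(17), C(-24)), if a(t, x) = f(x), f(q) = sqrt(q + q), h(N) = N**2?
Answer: 144670 + 24*sqrt(2) ≈ 1.4470e+5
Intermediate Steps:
f(q) = sqrt(2)*sqrt(q) (f(q) = sqrt(2*q) = sqrt(2)*sqrt(q))
a(t, x) = sqrt(2)*sqrt(x)
144670 + a(h(17), C(-24)) = 144670 + sqrt(2)*sqrt((-24)**2) = 144670 + sqrt(2)*sqrt(576) = 144670 + sqrt(2)*24 = 144670 + 24*sqrt(2)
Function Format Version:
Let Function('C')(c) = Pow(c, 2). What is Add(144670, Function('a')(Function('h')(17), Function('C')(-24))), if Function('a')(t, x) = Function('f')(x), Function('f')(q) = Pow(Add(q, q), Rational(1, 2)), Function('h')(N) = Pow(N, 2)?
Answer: Add(144670, Mul(24, Pow(2, Rational(1, 2)))) ≈ 1.4470e+5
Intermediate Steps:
Function('f')(q) = Mul(Pow(2, Rational(1, 2)), Pow(q, Rational(1, 2))) (Function('f')(q) = Pow(Mul(2, q), Rational(1, 2)) = Mul(Pow(2, Rational(1, 2)), Pow(q, Rational(1, 2))))
Function('a')(t, x) = Mul(Pow(2, Rational(1, 2)), Pow(x, Rational(1, 2)))
Add(144670, Function('a')(Function('h')(17), Function('C')(-24))) = Add(144670, Mul(Pow(2, Rational(1, 2)), Pow(Pow(-24, 2), Rational(1, 2)))) = Add(144670, Mul(Pow(2, Rational(1, 2)), Pow(576, Rational(1, 2)))) = Add(144670, Mul(Pow(2, Rational(1, 2)), 24)) = Add(144670, Mul(24, Pow(2, Rational(1, 2))))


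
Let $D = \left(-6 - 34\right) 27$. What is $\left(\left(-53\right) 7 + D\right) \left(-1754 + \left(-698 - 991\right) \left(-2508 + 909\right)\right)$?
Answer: $-3916186607$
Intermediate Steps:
$D = -1080$ ($D = \left(-40\right) 27 = -1080$)
$\left(\left(-53\right) 7 + D\right) \left(-1754 + \left(-698 - 991\right) \left(-2508 + 909\right)\right) = \left(\left(-53\right) 7 - 1080\right) \left(-1754 + \left(-698 - 991\right) \left(-2508 + 909\right)\right) = \left(-371 - 1080\right) \left(-1754 - -2700711\right) = - 1451 \left(-1754 + 2700711\right) = \left(-1451\right) 2698957 = -3916186607$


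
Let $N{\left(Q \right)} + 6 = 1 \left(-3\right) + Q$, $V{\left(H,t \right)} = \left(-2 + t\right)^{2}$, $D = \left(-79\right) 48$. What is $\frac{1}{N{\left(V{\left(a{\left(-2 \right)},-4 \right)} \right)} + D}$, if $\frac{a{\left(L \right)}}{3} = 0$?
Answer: $- \frac{1}{3765} \approx -0.0002656$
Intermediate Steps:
$a{\left(L \right)} = 0$ ($a{\left(L \right)} = 3 \cdot 0 = 0$)
$D = -3792$
$N{\left(Q \right)} = -9 + Q$ ($N{\left(Q \right)} = -6 + \left(1 \left(-3\right) + Q\right) = -6 + \left(-3 + Q\right) = -9 + Q$)
$\frac{1}{N{\left(V{\left(a{\left(-2 \right)},-4 \right)} \right)} + D} = \frac{1}{\left(-9 + \left(-2 - 4\right)^{2}\right) - 3792} = \frac{1}{\left(-9 + \left(-6\right)^{2}\right) - 3792} = \frac{1}{\left(-9 + 36\right) - 3792} = \frac{1}{27 - 3792} = \frac{1}{-3765} = - \frac{1}{3765}$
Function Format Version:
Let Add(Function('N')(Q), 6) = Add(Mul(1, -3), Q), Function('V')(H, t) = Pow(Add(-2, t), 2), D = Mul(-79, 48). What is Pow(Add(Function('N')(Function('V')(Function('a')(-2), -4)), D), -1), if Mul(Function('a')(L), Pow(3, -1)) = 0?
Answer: Rational(-1, 3765) ≈ -0.00026560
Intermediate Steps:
Function('a')(L) = 0 (Function('a')(L) = Mul(3, 0) = 0)
D = -3792
Function('N')(Q) = Add(-9, Q) (Function('N')(Q) = Add(-6, Add(Mul(1, -3), Q)) = Add(-6, Add(-3, Q)) = Add(-9, Q))
Pow(Add(Function('N')(Function('V')(Function('a')(-2), -4)), D), -1) = Pow(Add(Add(-9, Pow(Add(-2, -4), 2)), -3792), -1) = Pow(Add(Add(-9, Pow(-6, 2)), -3792), -1) = Pow(Add(Add(-9, 36), -3792), -1) = Pow(Add(27, -3792), -1) = Pow(-3765, -1) = Rational(-1, 3765)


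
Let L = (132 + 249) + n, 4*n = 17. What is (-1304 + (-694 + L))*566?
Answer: -1825633/2 ≈ -9.1282e+5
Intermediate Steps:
n = 17/4 (n = (¼)*17 = 17/4 ≈ 4.2500)
L = 1541/4 (L = (132 + 249) + 17/4 = 381 + 17/4 = 1541/4 ≈ 385.25)
(-1304 + (-694 + L))*566 = (-1304 + (-694 + 1541/4))*566 = (-1304 - 1235/4)*566 = -6451/4*566 = -1825633/2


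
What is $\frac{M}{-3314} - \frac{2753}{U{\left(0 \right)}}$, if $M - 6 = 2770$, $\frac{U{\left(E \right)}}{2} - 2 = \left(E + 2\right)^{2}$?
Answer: $- \frac{4578377}{19884} \approx -230.25$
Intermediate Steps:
$U{\left(E \right)} = 4 + 2 \left(2 + E\right)^{2}$ ($U{\left(E \right)} = 4 + 2 \left(E + 2\right)^{2} = 4 + 2 \left(2 + E\right)^{2}$)
$M = 2776$ ($M = 6 + 2770 = 2776$)
$\frac{M}{-3314} - \frac{2753}{U{\left(0 \right)}} = \frac{2776}{-3314} - \frac{2753}{4 + 2 \left(2 + 0\right)^{2}} = 2776 \left(- \frac{1}{3314}\right) - \frac{2753}{4 + 2 \cdot 2^{2}} = - \frac{1388}{1657} - \frac{2753}{4 + 2 \cdot 4} = - \frac{1388}{1657} - \frac{2753}{4 + 8} = - \frac{1388}{1657} - \frac{2753}{12} = - \frac{4578377}{19884}$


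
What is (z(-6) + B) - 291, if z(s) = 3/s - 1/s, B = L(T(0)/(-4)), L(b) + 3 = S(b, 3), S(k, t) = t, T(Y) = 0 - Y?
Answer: -874/3 ≈ -291.33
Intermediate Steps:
T(Y) = -Y
L(b) = 0 (L(b) = -3 + 3 = 0)
B = 0
z(s) = 2/s
(z(-6) + B) - 291 = (2/(-6) + 0) - 291 = (2*(-⅙) + 0) - 291 = (-⅓ + 0) - 291 = -⅓ - 291 = -874/3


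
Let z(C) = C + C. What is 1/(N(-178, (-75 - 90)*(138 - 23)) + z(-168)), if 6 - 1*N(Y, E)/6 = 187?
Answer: -1/1422 ≈ -0.00070324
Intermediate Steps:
N(Y, E) = -1086 (N(Y, E) = 36 - 6*187 = 36 - 1122 = -1086)
z(C) = 2*C
1/(N(-178, (-75 - 90)*(138 - 23)) + z(-168)) = 1/(-1086 + 2*(-168)) = 1/(-1086 - 336) = 1/(-1422) = -1/1422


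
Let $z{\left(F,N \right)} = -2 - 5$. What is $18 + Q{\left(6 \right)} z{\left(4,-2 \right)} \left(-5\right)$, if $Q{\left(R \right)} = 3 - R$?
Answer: $-87$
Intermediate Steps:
$z{\left(F,N \right)} = -7$ ($z{\left(F,N \right)} = -2 - 5 = -7$)
$18 + Q{\left(6 \right)} z{\left(4,-2 \right)} \left(-5\right) = 18 + \left(3 - 6\right) \left(\left(-7\right) \left(-5\right)\right) = 18 + \left(3 - 6\right) 35 = 18 - 105 = -87$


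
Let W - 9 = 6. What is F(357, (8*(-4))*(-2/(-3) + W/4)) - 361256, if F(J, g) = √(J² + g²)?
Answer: -361256 + √1326817/3 ≈ -3.6087e+5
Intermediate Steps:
W = 15 (W = 9 + 6 = 15)
F(357, (8*(-4))*(-2/(-3) + W/4)) - 361256 = √(357² + ((8*(-4))*(-2/(-3) + 15/4))²) - 361256 = √(127449 + (-32*(-2*(-⅓) + 15*(¼)))²) - 361256 = √(127449 + (-32*(⅔ + 15/4))²) - 361256 = √(127449 + (-32*53/12)²) - 361256 = √(127449 + (-424/3)²) - 361256 = √(127449 + 179776/9) - 361256 = √(1326817/9) - 361256 = √1326817/3 - 361256 = -361256 + √1326817/3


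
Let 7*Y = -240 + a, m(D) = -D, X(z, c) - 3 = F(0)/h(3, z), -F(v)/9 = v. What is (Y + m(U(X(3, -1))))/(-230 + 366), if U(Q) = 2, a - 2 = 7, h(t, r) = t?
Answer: -35/136 ≈ -0.25735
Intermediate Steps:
F(v) = -9*v
a = 9 (a = 2 + 7 = 9)
X(z, c) = 3 (X(z, c) = 3 - 9*0/3 = 3 + 0*(⅓) = 3 + 0 = 3)
Y = -33 (Y = (-240 + 9)/7 = (⅐)*(-231) = -33)
(Y + m(U(X(3, -1))))/(-230 + 366) = (-33 - 1*2)/(-230 + 366) = (-33 - 2)/136 = -35*1/136 = -35/136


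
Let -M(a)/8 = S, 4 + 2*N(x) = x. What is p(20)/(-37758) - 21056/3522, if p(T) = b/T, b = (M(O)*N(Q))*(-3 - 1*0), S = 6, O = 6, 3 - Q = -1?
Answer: -10528/1761 ≈ -5.9784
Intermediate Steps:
Q = 4 (Q = 3 - 1*(-1) = 3 + 1 = 4)
N(x) = -2 + x/2
M(a) = -48 (M(a) = -8*6 = -48)
b = 0 (b = (-48*(-2 + (1/2)*4))*(-3 - 1*0) = (-48*(-2 + 2))*(-3 + 0) = -48*0*(-3) = 0*(-3) = 0)
p(T) = 0 (p(T) = 0/T = 0)
p(20)/(-37758) - 21056/3522 = 0/(-37758) - 21056/3522 = 0*(-1/37758) - 21056*1/3522 = 0 - 10528/1761 = -10528/1761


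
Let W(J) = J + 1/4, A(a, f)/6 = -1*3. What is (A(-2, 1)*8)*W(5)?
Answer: -756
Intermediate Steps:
A(a, f) = -18 (A(a, f) = 6*(-1*3) = 6*(-3) = -18)
W(J) = ¼ + J (W(J) = J + ¼ = ¼ + J)
(A(-2, 1)*8)*W(5) = (-18*8)*(¼ + 5) = -144*21/4 = -756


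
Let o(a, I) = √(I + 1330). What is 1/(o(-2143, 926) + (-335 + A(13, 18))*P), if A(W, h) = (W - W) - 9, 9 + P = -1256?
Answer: 54395/23670527918 - √141/47341055836 ≈ 2.2978e-6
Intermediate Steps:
P = -1265 (P = -9 - 1256 = -1265)
A(W, h) = -9 (A(W, h) = 0 - 9 = -9)
o(a, I) = √(1330 + I)
1/(o(-2143, 926) + (-335 + A(13, 18))*P) = 1/(√(1330 + 926) + (-335 - 9)*(-1265)) = 1/(√2256 - 344*(-1265)) = 1/(4*√141 + 435160) = 1/(435160 + 4*√141)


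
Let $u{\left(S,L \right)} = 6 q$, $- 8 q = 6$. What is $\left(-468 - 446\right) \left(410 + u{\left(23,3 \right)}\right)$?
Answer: $-370627$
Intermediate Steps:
$q = - \frac{3}{4}$ ($q = \left(- \frac{1}{8}\right) 6 = - \frac{3}{4} \approx -0.75$)
$u{\left(S,L \right)} = - \frac{9}{2}$ ($u{\left(S,L \right)} = 6 \left(- \frac{3}{4}\right) = - \frac{9}{2}$)
$\left(-468 - 446\right) \left(410 + u{\left(23,3 \right)}\right) = \left(-468 - 446\right) \left(410 - \frac{9}{2}\right) = \left(-914\right) \frac{811}{2} = -370627$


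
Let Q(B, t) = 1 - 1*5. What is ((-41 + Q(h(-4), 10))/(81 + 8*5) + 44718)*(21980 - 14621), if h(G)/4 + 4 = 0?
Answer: 3619847277/11 ≈ 3.2908e+8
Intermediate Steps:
h(G) = -16 (h(G) = -16 + 4*0 = -16 + 0 = -16)
Q(B, t) = -4 (Q(B, t) = 1 - 5 = -4)
((-41 + Q(h(-4), 10))/(81 + 8*5) + 44718)*(21980 - 14621) = ((-41 - 4)/(81 + 8*5) + 44718)*(21980 - 14621) = (-45/(81 + 40) + 44718)*7359 = (-45/121 + 44718)*7359 = (5410833/121)*7359 = 3619847277/11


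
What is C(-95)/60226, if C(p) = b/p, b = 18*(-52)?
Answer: 468/2860735 ≈ 0.00016359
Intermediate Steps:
b = -936
C(p) = -936/p
C(-95)/60226 = -936/(-95)/60226 = -936*(-1/95)*(1/60226) = (936/95)*(1/60226) = 468/2860735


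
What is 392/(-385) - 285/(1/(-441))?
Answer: 6912619/55 ≈ 1.2568e+5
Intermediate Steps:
392/(-385) - 285/(1/(-441)) = 392*(-1/385) - 285/(-1/441) = -56/55 - 285*(-441) = -56/55 + 125685 = 6912619/55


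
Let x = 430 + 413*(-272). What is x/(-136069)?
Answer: 111906/136069 ≈ 0.82242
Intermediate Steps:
x = -111906 (x = 430 - 112336 = -111906)
x/(-136069) = -111906/(-136069) = -111906*(-1/136069) = 111906/136069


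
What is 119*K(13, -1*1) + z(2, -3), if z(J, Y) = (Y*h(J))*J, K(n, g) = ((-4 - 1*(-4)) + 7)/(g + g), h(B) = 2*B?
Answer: -881/2 ≈ -440.50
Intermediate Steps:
K(n, g) = 7/(2*g) (K(n, g) = ((-4 + 4) + 7)/((2*g)) = (0 + 7)*(1/(2*g)) = 7*(1/(2*g)) = 7/(2*g))
z(J, Y) = 2*Y*J² (z(J, Y) = (Y*(2*J))*J = (2*J*Y)*J = 2*Y*J²)
119*K(13, -1*1) + z(2, -3) = 119*(7/(2*((-1*1)))) + 2*(-3)*2² = 119*((7/2)/(-1)) + 2*(-3)*4 = 119*((7/2)*(-1)) - 24 = 119*(-7/2) - 24 = -833/2 - 24 = -881/2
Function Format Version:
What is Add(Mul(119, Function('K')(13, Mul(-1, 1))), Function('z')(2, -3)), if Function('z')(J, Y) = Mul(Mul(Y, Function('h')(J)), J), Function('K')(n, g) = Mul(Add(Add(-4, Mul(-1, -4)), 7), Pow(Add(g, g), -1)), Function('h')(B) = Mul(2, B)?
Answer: Rational(-881, 2) ≈ -440.50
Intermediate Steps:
Function('K')(n, g) = Mul(Rational(7, 2), Pow(g, -1)) (Function('K')(n, g) = Mul(Add(Add(-4, 4), 7), Pow(Mul(2, g), -1)) = Mul(Add(0, 7), Mul(Rational(1, 2), Pow(g, -1))) = Mul(7, Mul(Rational(1, 2), Pow(g, -1))) = Mul(Rational(7, 2), Pow(g, -1)))
Function('z')(J, Y) = Mul(2, Y, Pow(J, 2)) (Function('z')(J, Y) = Mul(Mul(Y, Mul(2, J)), J) = Mul(Mul(2, J, Y), J) = Mul(2, Y, Pow(J, 2)))
Add(Mul(119, Function('K')(13, Mul(-1, 1))), Function('z')(2, -3)) = Add(Mul(119, Mul(Rational(7, 2), Pow(Mul(-1, 1), -1))), Mul(2, -3, Pow(2, 2))) = Add(Mul(119, Mul(Rational(7, 2), Pow(-1, -1))), Mul(2, -3, 4)) = Add(Mul(119, Mul(Rational(7, 2), -1)), -24) = Add(Mul(119, Rational(-7, 2)), -24) = Add(Rational(-833, 2), -24) = Rational(-881, 2)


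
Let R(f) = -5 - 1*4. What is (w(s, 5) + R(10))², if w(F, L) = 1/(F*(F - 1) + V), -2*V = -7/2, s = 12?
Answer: 23145721/286225 ≈ 80.865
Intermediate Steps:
R(f) = -9 (R(f) = -5 - 4 = -9)
V = 7/4 (V = -(-7)/(2*2) = -½*(-7/2) = 7/4 ≈ 1.7500)
w(F, L) = 1/(7/4 + F*(-1 + F)) (w(F, L) = 1/(F*(F - 1) + 7/4) = 1/(F*(-1 + F) + 7/4) = 1/(7/4 + F*(-1 + F)))
(w(s, 5) + R(10))² = (4/(7 - 4*12 + 4*12²) - 9)² = (4/(7 - 48 + 4*144) - 9)² = (4/(7 - 48 + 576) - 9)² = (4/535 - 9)² = (-4811/535)² = 23145721/286225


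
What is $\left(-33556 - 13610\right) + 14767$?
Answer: $-32399$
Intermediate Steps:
$\left(-33556 - 13610\right) + 14767 = -47166 + 14767 = -32399$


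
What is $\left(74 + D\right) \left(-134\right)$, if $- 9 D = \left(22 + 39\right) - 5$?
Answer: $- \frac{81740}{9} \approx -9082.2$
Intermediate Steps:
$D = - \frac{56}{9}$ ($D = - \frac{\left(22 + 39\right) - 5}{9} = - \frac{61 - 5}{9} = \left(- \frac{1}{9}\right) 56 = - \frac{56}{9} \approx -6.2222$)
$\left(74 + D\right) \left(-134\right) = \left(74 - \frac{56}{9}\right) \left(-134\right) = \frac{610}{9} \left(-134\right) = - \frac{81740}{9}$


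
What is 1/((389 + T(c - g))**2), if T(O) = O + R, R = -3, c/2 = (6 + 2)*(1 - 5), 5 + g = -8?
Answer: 1/112225 ≈ 8.9107e-6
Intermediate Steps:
g = -13 (g = -5 - 8 = -13)
c = -64 (c = 2*((6 + 2)*(1 - 5)) = 2*(8*(-4)) = 2*(-32) = -64)
T(O) = -3 + O (T(O) = O - 3 = -3 + O)
1/((389 + T(c - g))**2) = 1/((389 + (-3 + (-64 - 1*(-13))))**2) = 1/((389 + (-3 + (-64 + 13)))**2) = 1/((389 + (-3 - 51))**2) = 1/((389 - 54)**2) = 1/(335**2) = 1/112225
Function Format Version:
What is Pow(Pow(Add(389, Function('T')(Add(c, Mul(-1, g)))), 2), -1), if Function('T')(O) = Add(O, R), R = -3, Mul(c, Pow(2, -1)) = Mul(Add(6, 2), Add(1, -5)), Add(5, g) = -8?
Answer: Rational(1, 112225) ≈ 8.9107e-6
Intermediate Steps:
g = -13 (g = Add(-5, -8) = -13)
c = -64 (c = Mul(2, Mul(Add(6, 2), Add(1, -5))) = Mul(2, Mul(8, -4)) = Mul(2, -32) = -64)
Function('T')(O) = Add(-3, O) (Function('T')(O) = Add(O, -3) = Add(-3, O))
Pow(Pow(Add(389, Function('T')(Add(c, Mul(-1, g)))), 2), -1) = Pow(Pow(Add(389, Add(-3, Add(-64, Mul(-1, -13)))), 2), -1) = Pow(Pow(Add(389, Add(-3, Add(-64, 13))), 2), -1) = Pow(Pow(Add(389, Add(-3, -51)), 2), -1) = Pow(Pow(Add(389, -54), 2), -1) = Pow(Pow(335, 2), -1) = Pow(112225, -1) = Rational(1, 112225)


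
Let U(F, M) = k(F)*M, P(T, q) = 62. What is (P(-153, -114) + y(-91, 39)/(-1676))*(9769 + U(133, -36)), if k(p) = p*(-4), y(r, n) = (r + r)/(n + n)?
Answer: 9015919303/5028 ≈ 1.7931e+6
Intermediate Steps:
y(r, n) = r/n (y(r, n) = (2*r)/((2*n)) = (2*r)*(1/(2*n)) = r/n)
k(p) = -4*p
U(F, M) = -4*F*M (U(F, M) = (-4*F)*M = -4*F*M)
(P(-153, -114) + y(-91, 39)/(-1676))*(9769 + U(133, -36)) = (62 - 91/39/(-1676))*(9769 - 4*133*(-36)) = (62 - 91*1/39*(-1/1676))*(9769 + 19152) = (62 - 7/3*(-1/1676))*28921 = (62 + 7/5028)*28921 = (311743/5028)*28921 = 9015919303/5028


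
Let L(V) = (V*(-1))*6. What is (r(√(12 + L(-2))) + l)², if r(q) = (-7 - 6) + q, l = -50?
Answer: 3993 - 252*√6 ≈ 3375.7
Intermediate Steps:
L(V) = -6*V (L(V) = -V*6 = -6*V)
r(q) = -13 + q
(r(√(12 + L(-2))) + l)² = ((-13 + √(12 - 6*(-2))) - 50)² = ((-13 + √(12 + 12)) - 50)² = ((-13 + √24) - 50)² = ((-13 + 2*√6) - 50)² = (-63 + 2*√6)²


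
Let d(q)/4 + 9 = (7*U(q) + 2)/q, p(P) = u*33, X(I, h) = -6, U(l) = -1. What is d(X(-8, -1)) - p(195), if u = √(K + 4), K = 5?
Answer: -395/3 ≈ -131.67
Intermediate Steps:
u = 3 (u = √(5 + 4) = √9 = 3)
p(P) = 99 (p(P) = 3*33 = 99)
d(q) = -36 - 20/q (d(q) = -36 + 4*((7*(-1) + 2)/q) = -36 + 4*((-7 + 2)/q) = -36 + 4*(-5/q) = -36 - 20/q)
d(X(-8, -1)) - p(195) = (-36 - 20/(-6)) - 1*99 = (-36 - 20*(-⅙)) - 99 = (-36 + 10/3) - 99 = -98/3 - 99 = -395/3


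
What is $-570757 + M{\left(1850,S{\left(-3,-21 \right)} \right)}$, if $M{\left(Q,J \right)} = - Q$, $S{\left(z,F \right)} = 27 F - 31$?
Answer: $-572607$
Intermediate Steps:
$S{\left(z,F \right)} = -31 + 27 F$
$-570757 + M{\left(1850,S{\left(-3,-21 \right)} \right)} = -570757 - 1850 = -572607$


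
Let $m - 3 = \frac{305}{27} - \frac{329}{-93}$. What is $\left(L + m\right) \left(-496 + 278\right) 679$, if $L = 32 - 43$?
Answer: $- \frac{846685840}{837} \approx -1.0116 \cdot 10^{6}$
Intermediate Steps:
$m = \frac{14927}{837}$ ($m = 3 + \left(\frac{305}{27} - \frac{329}{-93}\right) = 3 + \left(305 \cdot \frac{1}{27} - - \frac{329}{93}\right) = 3 + \left(\frac{305}{27} + \frac{329}{93}\right) = 3 + \frac{12416}{837} = \frac{14927}{837} \approx 17.834$)
$L = -11$ ($L = 32 - 43 = -11$)
$\left(L + m\right) \left(-496 + 278\right) 679 = \left(-11 + \frac{14927}{837}\right) \left(-496 + 278\right) 679 = \frac{5720}{837} \left(-218\right) 679 = \left(- \frac{1246960}{837}\right) 679 = - \frac{846685840}{837}$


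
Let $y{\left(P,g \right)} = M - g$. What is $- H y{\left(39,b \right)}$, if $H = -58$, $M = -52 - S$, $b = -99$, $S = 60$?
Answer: $-754$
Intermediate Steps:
$M = -112$ ($M = -52 - 60 = -112$)
$y{\left(P,g \right)} = -112 - g$
$- H y{\left(39,b \right)} = - \left(-58\right) \left(-112 - -99\right) = - \left(-58\right) \left(-112 + 99\right) = - \left(-58\right) \left(-13\right) = \left(-1\right) 754 = -754$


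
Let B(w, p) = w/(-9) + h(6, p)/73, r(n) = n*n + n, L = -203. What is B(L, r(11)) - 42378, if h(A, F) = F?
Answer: -27826339/657 ≈ -42354.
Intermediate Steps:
r(n) = n + n² (r(n) = n² + n = n + n²)
B(w, p) = -w/9 + p/73 (B(w, p) = w/(-9) + p/73 = w*(-⅑) + p*(1/73) = -w/9 + p/73)
B(L, r(11)) - 42378 = (-⅑*(-203) + (11*(1 + 11))/73) - 42378 = (203/9 + (11*12)/73) - 42378 = (203/9 + (1/73)*132) - 42378 = (203/9 + 132/73) - 42378 = 16007/657 - 42378 = -27826339/657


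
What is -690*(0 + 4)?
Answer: -2760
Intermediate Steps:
-690*(0 + 4) = -690*4 = -115*24 = -2760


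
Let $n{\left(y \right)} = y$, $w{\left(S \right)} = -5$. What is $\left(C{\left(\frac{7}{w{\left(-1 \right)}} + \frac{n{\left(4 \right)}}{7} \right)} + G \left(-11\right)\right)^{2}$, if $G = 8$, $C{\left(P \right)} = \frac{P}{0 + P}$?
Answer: $7569$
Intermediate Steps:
$C{\left(P \right)} = 1$ ($C{\left(P \right)} = \frac{P}{P} = 1$)
$\left(C{\left(\frac{7}{w{\left(-1 \right)}} + \frac{n{\left(4 \right)}}{7} \right)} + G \left(-11\right)\right)^{2} = \left(1 + 8 \left(-11\right)\right)^{2} = \left(1 - 88\right)^{2} = \left(-87\right)^{2} = 7569$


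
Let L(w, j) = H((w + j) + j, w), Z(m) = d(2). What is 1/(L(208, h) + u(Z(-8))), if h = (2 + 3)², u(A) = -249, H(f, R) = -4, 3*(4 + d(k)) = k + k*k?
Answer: -1/253 ≈ -0.0039526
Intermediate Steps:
d(k) = -4 + k/3 + k²/3 (d(k) = -4 + (k + k*k)/3 = -4 + (k + k²)/3 = -4 + (k/3 + k²/3) = -4 + k/3 + k²/3)
Z(m) = -2 (Z(m) = -4 + (⅓)*2 + (⅓)*2² = -4 + ⅔ + (⅓)*4 = -4 + ⅔ + 4/3 = -2)
h = 25 (h = 5² = 25)
L(w, j) = -4
1/(L(208, h) + u(Z(-8))) = 1/(-4 - 249) = 1/(-253) = -1/253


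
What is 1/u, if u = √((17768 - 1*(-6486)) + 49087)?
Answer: √8149/24447 ≈ 0.0036926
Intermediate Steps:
u = 3*√8149 (u = √((17768 + 6486) + 49087) = √(24254 + 49087) = √73341 = 3*√8149 ≈ 270.82)
1/u = 1/(3*√8149) = √8149/24447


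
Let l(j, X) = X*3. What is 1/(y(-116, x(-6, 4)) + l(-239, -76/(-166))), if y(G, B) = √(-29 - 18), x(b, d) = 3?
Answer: 9462/336779 - 6889*I*√47/336779 ≈ 0.028096 - 0.14024*I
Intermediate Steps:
y(G, B) = I*√47 (y(G, B) = √(-47) = I*√47)
l(j, X) = 3*X
1/(y(-116, x(-6, 4)) + l(-239, -76/(-166))) = 1/(I*√47 + 3*(-76/(-166))) = 1/(I*√47 + 3*(-76*(-1/166))) = 1/(I*√47 + 3*(38/83)) = 1/(I*√47 + 114/83) = 1/(114/83 + I*√47)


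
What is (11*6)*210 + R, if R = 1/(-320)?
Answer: 4435199/320 ≈ 13860.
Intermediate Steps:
R = -1/320 ≈ -0.0031250
(11*6)*210 + R = (11*6)*210 - 1/320 = 66*210 - 1/320 = 13860 - 1/320 = 4435199/320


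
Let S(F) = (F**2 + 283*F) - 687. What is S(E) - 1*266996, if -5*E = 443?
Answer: -7122671/25 ≈ -2.8491e+5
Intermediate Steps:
E = -443/5 (E = -1/5*443 = -443/5 ≈ -88.600)
S(F) = -687 + F**2 + 283*F
S(E) - 1*266996 = (-687 + (-443/5)**2 + 283*(-443/5)) - 1*266996 = (-687 + 196249/25 - 125369/5) - 266996 = -447771/25 - 266996 = -7122671/25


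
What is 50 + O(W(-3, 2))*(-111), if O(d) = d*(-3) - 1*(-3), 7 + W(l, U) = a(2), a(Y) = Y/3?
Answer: -2392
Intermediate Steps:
a(Y) = Y/3 (a(Y) = Y*(⅓) = Y/3)
W(l, U) = -19/3 (W(l, U) = -7 + (⅓)*2 = -7 + ⅔ = -19/3)
O(d) = 3 - 3*d (O(d) = -3*d + 3 = 3 - 3*d)
50 + O(W(-3, 2))*(-111) = 50 + (3 - 3*(-19/3))*(-111) = 50 + (3 + 19)*(-111) = 50 + 22*(-111) = 50 - 2442 = -2392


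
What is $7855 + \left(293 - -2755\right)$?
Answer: $10903$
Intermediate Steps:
$7855 + \left(293 - -2755\right) = 7855 + \left(293 + 2755\right) = 7855 + 3048 = 10903$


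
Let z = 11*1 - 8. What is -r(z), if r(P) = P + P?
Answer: -6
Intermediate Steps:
z = 3 (z = 11 - 8 = 3)
r(P) = 2*P
-r(z) = -2*3 = -1*6 = -6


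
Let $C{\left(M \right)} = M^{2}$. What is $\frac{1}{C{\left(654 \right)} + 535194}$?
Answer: $\frac{1}{962910} \approx 1.0385 \cdot 10^{-6}$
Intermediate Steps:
$\frac{1}{C{\left(654 \right)} + 535194} = \frac{1}{654^{2} + 535194} = \frac{1}{427716 + 535194} = \frac{1}{962910}$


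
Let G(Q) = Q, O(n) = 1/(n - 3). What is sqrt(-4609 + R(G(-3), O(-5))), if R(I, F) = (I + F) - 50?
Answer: I*sqrt(74594)/4 ≈ 68.28*I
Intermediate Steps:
O(n) = 1/(-3 + n)
R(I, F) = -50 + F + I (R(I, F) = (F + I) - 50 = -50 + F + I)
sqrt(-4609 + R(G(-3), O(-5))) = sqrt(-4609 + (-50 + 1/(-3 - 5) - 3)) = sqrt(-4609 + (-50 + 1/(-8) - 3)) = sqrt(-4609 + (-50 - 1/8 - 3)) = sqrt(-4609 - 425/8) = sqrt(-37297/8) = I*sqrt(74594)/4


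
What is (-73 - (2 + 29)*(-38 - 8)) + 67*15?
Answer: 2358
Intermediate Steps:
(-73 - (2 + 29)*(-38 - 8)) + 67*15 = (-73 - 31*(-46)) + 1005 = (-73 - 1*(-1426)) + 1005 = (-73 + 1426) + 1005 = 1353 + 1005 = 2358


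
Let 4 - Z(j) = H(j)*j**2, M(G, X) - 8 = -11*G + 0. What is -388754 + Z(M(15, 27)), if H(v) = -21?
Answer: 128879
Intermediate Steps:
M(G, X) = 8 - 11*G (M(G, X) = 8 + (-11*G + 0) = 8 - 11*G)
Z(j) = 4 + 21*j**2 (Z(j) = 4 - (-21)*j**2 = 4 + 21*j**2)
-388754 + Z(M(15, 27)) = -388754 + (4 + 21*(8 - 11*15)**2) = -388754 + (4 + 21*(8 - 165)**2) = -388754 + (4 + 21*(-157)**2) = -388754 + (4 + 21*24649) = -388754 + (4 + 517629) = -388754 + 517633 = 128879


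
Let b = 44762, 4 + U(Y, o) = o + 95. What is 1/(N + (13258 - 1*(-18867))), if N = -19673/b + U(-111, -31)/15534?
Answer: 115888818/3722877792473 ≈ 3.1129e-5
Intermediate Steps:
U(Y, o) = 91 + o (U(Y, o) = -4 + (o + 95) = -4 + (95 + o) = 91 + o)
N = -50485777/115888818 (N = -19673/44762 + (91 - 31)/15534 = -19673*1/44762 + 60*(1/15534) = -19673/44762 + 10/2589 = -50485777/115888818 ≈ -0.43564)
1/(N + (13258 - 1*(-18867))) = 1/(-50485777/115888818 + (13258 - 1*(-18867))) = 1/(-50485777/115888818 + (13258 + 18867)) = 1/(-50485777/115888818 + 32125) = 1/(3722877792473/115888818) = 115888818/3722877792473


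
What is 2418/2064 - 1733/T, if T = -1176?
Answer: 16720/6321 ≈ 2.6451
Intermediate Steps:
2418/2064 - 1733/T = 2418/2064 - 1733/(-1176) = 2418*(1/2064) - 1733*(-1/1176) = 403/344 + 1733/1176 = 16720/6321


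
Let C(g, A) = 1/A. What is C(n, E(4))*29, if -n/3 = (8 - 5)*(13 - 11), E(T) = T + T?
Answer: 29/8 ≈ 3.6250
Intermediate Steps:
E(T) = 2*T
n = -18 (n = -3*(8 - 5)*(13 - 11) = -9*2 = -3*6 = -18)
C(g, A) = 1/A
C(n, E(4))*29 = 29/(2*4) = 29/8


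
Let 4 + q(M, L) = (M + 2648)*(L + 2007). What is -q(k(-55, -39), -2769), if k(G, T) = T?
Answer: 1988062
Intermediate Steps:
q(M, L) = -4 + (2007 + L)*(2648 + M) (q(M, L) = -4 + (M + 2648)*(L + 2007) = -4 + (2648 + M)*(2007 + L) = -4 + (2007 + L)*(2648 + M))
-q(k(-55, -39), -2769) = -(5314532 + 2007*(-39) + 2648*(-2769) - 2769*(-39)) = -(5314532 - 78273 - 7332312 + 107991) = -1*(-1988062) = 1988062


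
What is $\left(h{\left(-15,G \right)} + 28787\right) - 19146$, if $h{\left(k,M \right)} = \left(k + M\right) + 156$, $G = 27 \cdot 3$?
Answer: $9863$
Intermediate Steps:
$G = 81$
$h{\left(k,M \right)} = 156 + M + k$ ($h{\left(k,M \right)} = \left(M + k\right) + 156 = 156 + M + k$)
$\left(h{\left(-15,G \right)} + 28787\right) - 19146 = \left(\left(156 + 81 - 15\right) + 28787\right) - 19146 = \left(222 + 28787\right) - 19146 = 29009 - 19146 = 9863$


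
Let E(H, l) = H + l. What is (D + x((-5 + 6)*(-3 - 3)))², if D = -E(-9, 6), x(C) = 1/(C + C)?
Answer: 1225/144 ≈ 8.5069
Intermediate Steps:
x(C) = 1/(2*C)
D = 3 (D = -(-9 + 6) = -1*(-3) = 3)
(D + x((-5 + 6)*(-3 - 3)))² = (3 + 1/(2*(((-5 + 6)*(-3 - 3)))))² = (3 + 1/(2*((1*(-6)))))² = (3 + (½)/(-6))² = (3 + (½)*(-⅙))² = (3 - 1/12)² = (35/12)² = 1225/144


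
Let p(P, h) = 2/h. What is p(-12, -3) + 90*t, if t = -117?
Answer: -31592/3 ≈ -10531.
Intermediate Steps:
p(-12, -3) + 90*t = 2/(-3) + 90*(-117) = 2*(-⅓) - 10530 = -⅔ - 10530 = -31592/3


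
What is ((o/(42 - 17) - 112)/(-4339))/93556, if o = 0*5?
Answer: 28/101484871 ≈ 2.7590e-7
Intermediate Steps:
o = 0
((o/(42 - 17) - 112)/(-4339))/93556 = ((0/(42 - 17) - 112)/(-4339))/93556 = ((0/25 - 112)*(-1/4339))*(1/93556) = ((0*(1/25) - 112)*(-1/4339))*(1/93556) = ((0 - 112)*(-1/4339))*(1/93556) = -112*(-1/4339)*(1/93556) = (112/4339)*(1/93556) = 28/101484871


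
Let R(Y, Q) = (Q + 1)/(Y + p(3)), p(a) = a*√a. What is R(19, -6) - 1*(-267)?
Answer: 89083/334 + 15*√3/334 ≈ 266.79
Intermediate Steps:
p(a) = a^(3/2)
R(Y, Q) = (1 + Q)/(Y + 3*√3) (R(Y, Q) = (Q + 1)/(Y + 3^(3/2)) = (1 + Q)/(Y + 3*√3))
R(19, -6) - 1*(-267) = (1 - 6)/(19 + 3*√3) - 1*(-267) = -5/(19 + 3*√3) + 267 = 267 - 5/(19 + 3*√3)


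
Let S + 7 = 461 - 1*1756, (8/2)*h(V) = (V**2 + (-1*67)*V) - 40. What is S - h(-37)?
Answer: -2254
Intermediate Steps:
h(V) = -10 - 67*V/4 + V**2/4 (h(V) = ((V**2 + (-1*67)*V) - 40)/4 = ((V**2 - 67*V) - 40)/4 = (-40 + V**2 - 67*V)/4 = -10 - 67*V/4 + V**2/4)
S = -1302 (S = -7 + (461 - 1*1756) = -7 + (461 - 1756) = -7 - 1295 = -1302)
S - h(-37) = -1302 - (-10 - 67/4*(-37) + (1/4)*(-37)**2) = -1302 - (-10 + 2479/4 + (1/4)*1369) = -1302 - (-10 + 2479/4 + 1369/4) = -1302 - 1*952 = -1302 - 952 = -2254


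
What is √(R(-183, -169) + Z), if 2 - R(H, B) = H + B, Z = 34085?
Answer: √34439 ≈ 185.58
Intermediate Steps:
R(H, B) = 2 - B - H (R(H, B) = 2 - (H + B) = 2 - (B + H) = 2 + (-B - H) = 2 - B - H)
√(R(-183, -169) + Z) = √((2 - 1*(-169) - 1*(-183)) + 34085) = √((2 + 169 + 183) + 34085) = √(354 + 34085) = √34439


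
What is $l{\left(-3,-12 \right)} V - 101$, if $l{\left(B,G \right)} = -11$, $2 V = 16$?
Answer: $-189$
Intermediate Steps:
$V = 8$ ($V = \frac{1}{2} \cdot 16 = 8$)
$l{\left(-3,-12 \right)} V - 101 = \left(-11\right) 8 - 101 = -88 - 101 = -189$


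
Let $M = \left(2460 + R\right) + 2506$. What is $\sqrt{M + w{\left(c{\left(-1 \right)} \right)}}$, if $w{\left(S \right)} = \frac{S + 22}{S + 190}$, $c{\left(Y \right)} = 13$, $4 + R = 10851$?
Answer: $\frac{\sqrt{13298878}}{29} \approx 125.75$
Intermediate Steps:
$R = 10847$ ($R = -4 + 10851 = 10847$)
$w{\left(S \right)} = \frac{22 + S}{190 + S}$
$M = 15813$ ($M = \left(2460 + 10847\right) + 2506 = 13307 + 2506 = 15813$)
$\sqrt{M + w{\left(c{\left(-1 \right)} \right)}} = \sqrt{15813 + \frac{22 + 13}{190 + 13}} = \sqrt{15813 + \frac{1}{203} \cdot 35} = \sqrt{15813 + \frac{5}{29}} = \sqrt{\frac{458582}{29}} = \frac{\sqrt{13298878}}{29}$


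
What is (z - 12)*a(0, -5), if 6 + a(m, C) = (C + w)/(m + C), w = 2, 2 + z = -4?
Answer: 486/5 ≈ 97.200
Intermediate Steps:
z = -6 (z = -2 - 4 = -6)
a(m, C) = -6 + (2 + C)/(C + m) (a(m, C) = -6 + (C + 2)/(m + C) = -6 + (2 + C)/(C + m))
(z - 12)*a(0, -5) = (-6 - 12)*((2 - 6*0 - 5*(-5))/(-5 + 0)) = -18*(2 + 0 + 25)/(-5) = -(-18)*27/5 = -18*(-27/5) = 486/5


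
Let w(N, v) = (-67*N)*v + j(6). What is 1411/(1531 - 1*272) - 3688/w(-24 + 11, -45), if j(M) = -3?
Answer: 29975785/24675141 ≈ 1.2148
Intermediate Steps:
w(N, v) = -3 - 67*N*v (w(N, v) = (-67*N)*v - 3 = -67*N*v - 3 = -3 - 67*N*v)
1411/(1531 - 1*272) - 3688/w(-24 + 11, -45) = 1411/(1531 - 1*272) - 3688/(-3 - 67*(-24 + 11)*(-45)) = 1411/(1531 - 272) - 3688/(-3 - 67*(-13)*(-45)) = 1411/1259 - 3688/(-3 - 39195) = 1411*(1/1259) - 3688/(-39198) = 1411/1259 - 3688*(-1/39198) = 1411/1259 + 1844/19599 = 29975785/24675141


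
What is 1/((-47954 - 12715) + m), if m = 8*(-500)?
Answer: -1/64669 ≈ -1.5463e-5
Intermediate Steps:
m = -4000
1/((-47954 - 12715) + m) = 1/((-47954 - 12715) - 4000) = 1/(-60669 - 4000) = 1/(-64669) = -1/64669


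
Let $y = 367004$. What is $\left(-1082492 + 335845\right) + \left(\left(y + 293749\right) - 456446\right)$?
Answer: $-542340$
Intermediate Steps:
$\left(-1082492 + 335845\right) + \left(\left(y + 293749\right) - 456446\right) = \left(-1082492 + 335845\right) + \left(\left(367004 + 293749\right) - 456446\right) = -746647 + \left(660753 - 456446\right) = -746647 + 204307 = -542340$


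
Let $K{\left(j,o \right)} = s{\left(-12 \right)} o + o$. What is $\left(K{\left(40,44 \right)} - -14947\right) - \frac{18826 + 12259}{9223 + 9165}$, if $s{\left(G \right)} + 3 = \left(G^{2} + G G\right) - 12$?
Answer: $\frac{496500079}{18388} \approx 27001.0$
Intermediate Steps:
$s{\left(G \right)} = -15 + 2 G^{2}$ ($s{\left(G \right)} = -3 - \left(12 - G^{2} - G G\right) = -3 + \left(\left(G^{2} + G^{2}\right) - 12\right) = -3 + \left(2 G^{2} - 12\right) = -3 + \left(-12 + 2 G^{2}\right) = -15 + 2 G^{2}$)
$K{\left(j,o \right)} = 274 o$ ($K{\left(j,o \right)} = \left(-15 + 2 \left(-12\right)^{2}\right) o + o = \left(-15 + 2 \cdot 144\right) o + o = \left(-15 + 288\right) o + o = 273 o + o = 274 o$)
$\left(K{\left(40,44 \right)} - -14947\right) - \frac{18826 + 12259}{9223 + 9165} = \left(274 \cdot 44 - -14947\right) - \frac{18826 + 12259}{9223 + 9165} = \left(12056 + 14947\right) - \frac{31085}{18388} = 27003 - 31085 \cdot \frac{1}{18388} = 27003 - \frac{31085}{18388} = \frac{496500079}{18388}$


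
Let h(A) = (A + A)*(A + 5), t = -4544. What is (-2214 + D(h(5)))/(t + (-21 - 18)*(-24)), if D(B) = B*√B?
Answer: 607/1804 ≈ 0.33647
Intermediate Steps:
h(A) = 2*A*(5 + A) (h(A) = (2*A)*(5 + A) = 2*A*(5 + A))
D(B) = B^(3/2)
(-2214 + D(h(5)))/(t + (-21 - 18)*(-24)) = (-2214 + (2*5*(5 + 5))^(3/2))/(-4544 + (-21 - 18)*(-24)) = (-2214 + (2*5*10)^(3/2))/(-4544 - 39*(-24)) = (-2214 + 100^(3/2))/(-4544 + 936) = (-2214 + 1000)/(-3608) = -1214*(-1/3608) = 607/1804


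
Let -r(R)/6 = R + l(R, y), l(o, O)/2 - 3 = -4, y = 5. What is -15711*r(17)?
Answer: 1413990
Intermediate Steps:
l(o, O) = -2 (l(o, O) = 6 + 2*(-4) = 6 - 8 = -2)
r(R) = 12 - 6*R (r(R) = -6*(R - 2) = -6*(-2 + R) = 12 - 6*R)
-15711*r(17) = -15711*(12 - 6*17) = -15711*(12 - 102) = -15711*(-90) = 1413990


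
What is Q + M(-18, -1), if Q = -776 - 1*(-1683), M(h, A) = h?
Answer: 889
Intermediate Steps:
Q = 907 (Q = -776 + 1683 = 907)
Q + M(-18, -1) = 907 - 18 = 889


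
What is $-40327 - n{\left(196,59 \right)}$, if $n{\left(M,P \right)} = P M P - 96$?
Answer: $-722507$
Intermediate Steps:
$n{\left(M,P \right)} = -96 + M P^{2}$ ($n{\left(M,P \right)} = M P P - 96 = M P^{2} - 96 = -96 + M P^{2}$)
$-40327 - n{\left(196,59 \right)} = -40327 - \left(-96 + 196 \cdot 59^{2}\right) = -40327 - \left(-96 + 196 \cdot 3481\right) = -40327 - \left(-96 + 682276\right) = -40327 - 682180 = -722507$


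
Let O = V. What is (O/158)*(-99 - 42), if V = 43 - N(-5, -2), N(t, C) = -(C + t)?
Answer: -2538/79 ≈ -32.127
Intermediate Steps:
N(t, C) = -C - t
V = 36 (V = 43 - (-1*(-2) - 1*(-5)) = 43 - (2 + 5) = 43 - 1*7 = 43 - 7 = 36)
O = 36
(O/158)*(-99 - 42) = (36/158)*(-99 - 42) = (36*(1/158))*(-141) = (18/79)*(-141) = -2538/79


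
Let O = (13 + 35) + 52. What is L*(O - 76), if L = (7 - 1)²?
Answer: 864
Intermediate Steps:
L = 36 (L = 6² = 36)
O = 100 (O = 48 + 52 = 100)
L*(O - 76) = 36*(100 - 76) = 36*24 = 864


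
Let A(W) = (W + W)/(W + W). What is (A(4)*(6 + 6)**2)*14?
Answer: 2016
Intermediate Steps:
A(W) = 1 (A(W) = (2*W)/((2*W)) = (2*W)*(1/(2*W)) = 1)
(A(4)*(6 + 6)**2)*14 = (1*(6 + 6)**2)*14 = (1*12**2)*14 = (1*144)*14 = 144*14 = 2016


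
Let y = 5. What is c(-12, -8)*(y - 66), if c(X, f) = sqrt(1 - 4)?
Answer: -61*I*sqrt(3) ≈ -105.66*I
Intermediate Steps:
c(X, f) = I*sqrt(3) (c(X, f) = sqrt(-3) = I*sqrt(3))
c(-12, -8)*(y - 66) = (I*sqrt(3))*(5 - 66) = (I*sqrt(3))*(-61) = -61*I*sqrt(3)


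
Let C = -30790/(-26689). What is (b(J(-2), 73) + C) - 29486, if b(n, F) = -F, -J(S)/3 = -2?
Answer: -788869361/26689 ≈ -29558.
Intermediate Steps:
J(S) = 6 (J(S) = -3*(-2) = 6)
C = 30790/26689 (C = -30790*(-1/26689) = 30790/26689 ≈ 1.1537)
(b(J(-2), 73) + C) - 29486 = (-1*73 + 30790/26689) - 29486 = (-73 + 30790/26689) - 29486 = -1917507/26689 - 29486 = -788869361/26689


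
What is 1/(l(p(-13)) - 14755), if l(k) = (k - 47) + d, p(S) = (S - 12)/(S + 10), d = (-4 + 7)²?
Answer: -3/44354 ≈ -6.7638e-5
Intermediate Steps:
d = 9 (d = 3² = 9)
p(S) = (-12 + S)/(10 + S)
l(k) = -38 + k (l(k) = (k - 47) + 9 = (-47 + k) + 9 = -38 + k)
1/(l(p(-13)) - 14755) = 1/((-38 + (-12 - 13)/(10 - 13)) - 14755) = 1/((-38 - 25/(-3)) - 14755) = 1/((-38 - ⅓*(-25)) - 14755) = 1/((-38 + 25/3) - 14755) = 1/(-89/3 - 14755) = 1/(-44354/3) = -3/44354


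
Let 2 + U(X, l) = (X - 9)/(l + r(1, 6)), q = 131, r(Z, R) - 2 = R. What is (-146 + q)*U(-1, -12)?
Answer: -15/2 ≈ -7.5000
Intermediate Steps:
r(Z, R) = 2 + R
U(X, l) = -2 + (-9 + X)/(8 + l) (U(X, l) = -2 + (X - 9)/(l + (2 + 6)) = -2 + (-9 + X)/(l + 8) = -2 + (-9 + X)/(8 + l))
(-146 + q)*U(-1, -12) = (-146 + 131)*((-25 - 1 - 2*(-12))/(8 - 12)) = -15*(-25 - 1 + 24)/(-4) = -(-15)*(-2)/4 = -15*½ = -15/2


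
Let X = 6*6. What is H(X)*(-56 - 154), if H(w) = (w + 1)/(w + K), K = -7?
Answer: -7770/29 ≈ -267.93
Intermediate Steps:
X = 36
H(w) = (1 + w)/(-7 + w) (H(w) = (w + 1)/(w - 7) = (1 + w)/(-7 + w))
H(X)*(-56 - 154) = ((1 + 36)/(-7 + 36))*(-56 - 154) = (37/29)*(-210) = -7770/29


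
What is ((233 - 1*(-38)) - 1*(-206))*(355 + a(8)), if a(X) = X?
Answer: 173151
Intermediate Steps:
((233 - 1*(-38)) - 1*(-206))*(355 + a(8)) = ((233 - 1*(-38)) - 1*(-206))*(355 + 8) = ((233 + 38) + 206)*363 = (271 + 206)*363 = 477*363 = 173151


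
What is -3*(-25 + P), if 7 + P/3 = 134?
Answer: -1068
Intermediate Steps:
P = 381 (P = -21 + 3*134 = -21 + 402 = 381)
-3*(-25 + P) = -3*(-25 + 381) = -3*356 = -1068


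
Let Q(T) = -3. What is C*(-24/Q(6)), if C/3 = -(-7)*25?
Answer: 4200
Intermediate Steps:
C = 525 (C = 3*(-(-7)*25) = 3*(-1*(-175)) = 3*175 = 525)
C*(-24/Q(6)) = 525*(-24/(-3)) = 525*(-24*(-⅓)) = 525*8 = 4200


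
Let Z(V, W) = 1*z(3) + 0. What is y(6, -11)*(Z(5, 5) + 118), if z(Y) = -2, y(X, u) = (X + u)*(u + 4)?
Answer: 4060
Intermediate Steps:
y(X, u) = (4 + u)*(X + u) (y(X, u) = (X + u)*(4 + u) = (4 + u)*(X + u))
Z(V, W) = -2 (Z(V, W) = 1*(-2) + 0 = -2 + 0 = -2)
y(6, -11)*(Z(5, 5) + 118) = ((-11)² + 4*6 + 4*(-11) + 6*(-11))*(-2 + 118) = (121 + 24 - 44 - 66)*116 = 35*116 = 4060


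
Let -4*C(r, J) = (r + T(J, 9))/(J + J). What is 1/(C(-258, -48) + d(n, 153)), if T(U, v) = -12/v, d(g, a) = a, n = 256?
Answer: 576/87739 ≈ 0.0065649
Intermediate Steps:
C(r, J) = -(-4/3 + r)/(8*J) (C(r, J) = -(r - 12/9)/(4*(J + J)) = -(r - 12*1/9)/(4*(2*J)) = -(r - 4/3)*1/(2*J)/4 = -(-4/3 + r)*1/(2*J)/4 = -(-4/3 + r)/(8*J))
1/(C(-258, -48) + d(n, 153)) = 1/((1/24)*(4 - 3*(-258))/(-48) + 153) = 1/((1/24)*(-1/48)*(4 + 774) + 153) = 1/((1/24)*(-1/48)*778 + 153) = 1/(-389/576 + 153) = 1/(87739/576) = 576/87739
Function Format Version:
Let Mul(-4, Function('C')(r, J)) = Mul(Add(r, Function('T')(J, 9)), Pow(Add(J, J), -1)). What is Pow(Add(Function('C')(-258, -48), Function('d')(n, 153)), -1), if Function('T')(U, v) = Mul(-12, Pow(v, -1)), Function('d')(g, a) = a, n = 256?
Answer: Rational(576, 87739) ≈ 0.0065649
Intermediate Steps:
Function('C')(r, J) = Mul(Rational(-1, 8), Pow(J, -1), Add(Rational(-4, 3), r)) (Function('C')(r, J) = Mul(Rational(-1, 4), Mul(Add(r, Mul(-12, Pow(9, -1))), Pow(Add(J, J), -1))) = Mul(Rational(-1, 4), Mul(Add(r, Mul(-12, Rational(1, 9))), Pow(Mul(2, J), -1))) = Mul(Rational(-1, 4), Mul(Add(r, Rational(-4, 3)), Mul(Rational(1, 2), Pow(J, -1)))) = Mul(Rational(-1, 4), Mul(Add(Rational(-4, 3), r), Mul(Rational(1, 2), Pow(J, -1)))) = Mul(Rational(-1, 4), Mul(Rational(1, 2), Pow(J, -1), Add(Rational(-4, 3), r))) = Mul(Rational(-1, 8), Pow(J, -1), Add(Rational(-4, 3), r)))
Pow(Add(Function('C')(-258, -48), Function('d')(n, 153)), -1) = Pow(Add(Mul(Rational(1, 24), Pow(-48, -1), Add(4, Mul(-3, -258))), 153), -1) = Pow(Add(Mul(Rational(1, 24), Rational(-1, 48), Add(4, 774)), 153), -1) = Pow(Add(Mul(Rational(1, 24), Rational(-1, 48), 778), 153), -1) = Pow(Add(Rational(-389, 576), 153), -1) = Pow(Rational(87739, 576), -1) = Rational(576, 87739)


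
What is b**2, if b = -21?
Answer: 441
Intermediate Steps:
b**2 = (-21)**2 = 441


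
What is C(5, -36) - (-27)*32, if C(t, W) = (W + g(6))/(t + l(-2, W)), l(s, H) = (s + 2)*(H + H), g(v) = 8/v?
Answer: 12856/15 ≈ 857.07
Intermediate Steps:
l(s, H) = 2*H*(2 + s) (l(s, H) = (2 + s)*(2*H) = 2*H*(2 + s))
C(t, W) = (4/3 + W)/t (C(t, W) = (W + 8/6)/(t + 2*W*(2 - 2)) = (W + 8*(⅙))/(t + 2*W*0) = (W + 4/3)/(t + 0) = (4/3 + W)/t)
C(5, -36) - (-27)*32 = (4/3 - 36)/5 - (-27)*32 = (⅕)*(-104/3) - 1*(-864) = -104/15 + 864 = 12856/15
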